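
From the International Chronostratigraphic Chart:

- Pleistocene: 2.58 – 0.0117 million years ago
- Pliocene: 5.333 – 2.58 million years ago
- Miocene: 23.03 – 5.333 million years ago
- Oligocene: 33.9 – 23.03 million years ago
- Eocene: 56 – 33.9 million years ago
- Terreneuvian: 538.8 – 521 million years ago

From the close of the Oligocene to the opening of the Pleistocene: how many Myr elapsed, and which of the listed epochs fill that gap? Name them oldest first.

The Oligocene closes at 23.03 Ma and the Pleistocene opens at 2.58 Ma, so the interval is 23.03 − 2.58 = 20.45 Myr.
An epoch fits inside if it starts at or after 23.03 Ma and ends at or before 2.58 Ma; oldest first that gives Miocene, Pliocene.

20.45 million years; Miocene, Pliocene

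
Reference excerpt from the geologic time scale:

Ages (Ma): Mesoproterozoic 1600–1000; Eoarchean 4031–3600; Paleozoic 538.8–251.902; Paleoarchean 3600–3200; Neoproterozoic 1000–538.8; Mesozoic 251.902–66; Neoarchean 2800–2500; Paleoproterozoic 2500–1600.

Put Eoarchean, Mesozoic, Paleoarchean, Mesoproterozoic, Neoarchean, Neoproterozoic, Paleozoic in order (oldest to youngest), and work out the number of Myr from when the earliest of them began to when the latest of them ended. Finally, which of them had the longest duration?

Eoarchean → Paleoarchean → Neoarchean → Mesoproterozoic → Neoproterozoic → Paleozoic → Mesozoic; total span 3965 Myr; longest is Mesoproterozoic

Start ages (Ma): Eoarchean 4031, Paleoarchean 3600, Neoarchean 2800, Mesoproterozoic 1600, Neoproterozoic 1000, Paleozoic 538.8, Mesozoic 251.902.
Ordered oldest to youngest: Eoarchean, Paleoarchean, Neoarchean, Mesoproterozoic, Neoproterozoic, Paleozoic, Mesozoic.
Span = 4031 − 66 = 3965 Myr.
Durations: Mesoproterozoic 600, Paleoarchean 400, Mesozoic 185.902, Paleozoic 286.898, Eoarchean 431, Neoproterozoic 461.2, Neoarchean 300 → longest is Mesoproterozoic (600 Myr).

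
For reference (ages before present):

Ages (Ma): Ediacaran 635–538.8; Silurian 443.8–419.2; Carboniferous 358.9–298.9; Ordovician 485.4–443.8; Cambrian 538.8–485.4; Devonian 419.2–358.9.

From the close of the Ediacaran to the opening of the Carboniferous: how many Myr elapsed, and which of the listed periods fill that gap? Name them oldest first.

179.9 million years; Cambrian, Ordovician, Silurian, Devonian

The Ediacaran closes at 538.8 Ma and the Carboniferous opens at 358.9 Ma, so the interval is 538.8 − 358.9 = 179.9 Myr.
A period fits inside if it starts at or after 538.8 Ma and ends at or before 358.9 Ma; oldest first that gives Cambrian, Ordovician, Silurian, Devonian.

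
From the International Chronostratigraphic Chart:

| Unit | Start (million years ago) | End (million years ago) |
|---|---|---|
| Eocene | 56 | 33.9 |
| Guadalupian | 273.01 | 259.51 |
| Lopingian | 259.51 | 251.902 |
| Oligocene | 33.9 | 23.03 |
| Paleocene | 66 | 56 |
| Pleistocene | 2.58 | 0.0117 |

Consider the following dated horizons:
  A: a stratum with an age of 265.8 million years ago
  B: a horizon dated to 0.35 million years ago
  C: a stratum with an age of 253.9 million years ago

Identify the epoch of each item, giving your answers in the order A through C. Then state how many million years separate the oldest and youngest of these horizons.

A: 265.8 Ma lies in 273.01–259.51 Ma, so Guadalupian.
B: 0.35 Ma lies in 2.58–0.0117 Ma, so Pleistocene.
C: 253.9 Ma lies in 259.51–251.902 Ma, so Lopingian.
Oldest = 265.8 Ma, youngest = 0.35 Ma → span 265.45 Myr.

A — Guadalupian; B — Pleistocene; C — Lopingian; span 265.45 million years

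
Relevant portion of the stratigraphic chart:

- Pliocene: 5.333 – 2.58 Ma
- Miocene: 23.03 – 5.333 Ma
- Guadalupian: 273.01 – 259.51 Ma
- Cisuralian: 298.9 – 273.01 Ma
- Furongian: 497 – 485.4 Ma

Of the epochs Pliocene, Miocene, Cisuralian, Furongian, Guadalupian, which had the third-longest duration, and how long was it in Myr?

Start − end for each: Pliocene 5.333 − 2.58 = 2.753; Miocene 23.03 − 5.333 = 17.697; Cisuralian 298.9 − 273.01 = 25.89; Furongian 497 − 485.4 = 11.6; Guadalupian 273.01 − 259.51 = 13.5.
Ranking these from longest: Cisuralian > Miocene > Guadalupian > Furongian > Pliocene.
Position 3 in that ranking is Guadalupian, which lasted 13.5 Myr.

Guadalupian, 13.5 million years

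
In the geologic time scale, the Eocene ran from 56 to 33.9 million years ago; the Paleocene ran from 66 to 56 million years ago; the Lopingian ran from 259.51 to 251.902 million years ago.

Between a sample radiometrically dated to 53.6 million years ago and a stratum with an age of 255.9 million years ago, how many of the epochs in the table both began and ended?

The older date is 255.9 Ma and the younger is 53.6 Ma.
Epochs with start < 255.9 and end > 53.6 Ma: Paleocene (66–56).
That is 1 complete epoch.

1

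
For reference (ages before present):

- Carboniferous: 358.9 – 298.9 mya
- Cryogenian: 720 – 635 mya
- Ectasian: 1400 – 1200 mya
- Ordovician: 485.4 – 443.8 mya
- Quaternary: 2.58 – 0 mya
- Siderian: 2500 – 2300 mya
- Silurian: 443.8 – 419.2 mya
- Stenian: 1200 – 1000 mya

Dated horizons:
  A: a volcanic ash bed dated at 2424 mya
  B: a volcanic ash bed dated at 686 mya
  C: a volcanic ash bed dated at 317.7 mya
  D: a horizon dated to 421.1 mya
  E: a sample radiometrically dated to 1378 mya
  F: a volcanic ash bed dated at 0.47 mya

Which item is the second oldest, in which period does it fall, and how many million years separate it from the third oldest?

E, in the Ectasian; 692 million years to B

Larger Ma means older, so oldest first: A 2424 > E 1378 > B 686 > D 421.1 > C 317.7 > F 0.47.
Counting 2 along gives E (1378 Ma); the excerpt puts that inside the Ectasian, 1400–1200 Ma.
Next in line is B (686 Ma), and 1378 − 686 = 692 Myr.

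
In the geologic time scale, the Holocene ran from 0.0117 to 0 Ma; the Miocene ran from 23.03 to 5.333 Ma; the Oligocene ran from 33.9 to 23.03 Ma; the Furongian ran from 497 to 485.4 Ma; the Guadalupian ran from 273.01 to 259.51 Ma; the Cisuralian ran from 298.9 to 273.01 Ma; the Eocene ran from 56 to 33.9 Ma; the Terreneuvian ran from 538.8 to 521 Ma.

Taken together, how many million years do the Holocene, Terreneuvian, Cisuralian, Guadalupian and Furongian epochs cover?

68.8017 million years

Duration is start − end for each: (0.0117 − 0) + (538.8 − 521) + (298.9 − 273.01) + (273.01 − 259.51) + (497 − 485.4).
That is 0.0117 + 17.8 + 25.89 + 13.5 + 11.6, which totals 68.8017 million years.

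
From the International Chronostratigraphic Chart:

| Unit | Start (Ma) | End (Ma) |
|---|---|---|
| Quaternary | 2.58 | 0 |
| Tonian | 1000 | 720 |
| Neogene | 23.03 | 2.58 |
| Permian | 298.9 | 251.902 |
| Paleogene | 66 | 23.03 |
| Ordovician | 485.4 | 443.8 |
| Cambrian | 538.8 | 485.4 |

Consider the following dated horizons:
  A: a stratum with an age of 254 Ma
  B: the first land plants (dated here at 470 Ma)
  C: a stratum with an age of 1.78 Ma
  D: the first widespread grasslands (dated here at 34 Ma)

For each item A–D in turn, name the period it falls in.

Match each age against the start–end ranges in the excerpt: A = 254 Ma → Permian (298.9–251.902); B = 470 Ma → Ordovician (485.4–443.8); C = 1.78 Ma → Quaternary (2.58–0); D = 34 Ma → Paleogene (66–23.03).

A — Permian; B — Ordovician; C — Quaternary; D — Paleogene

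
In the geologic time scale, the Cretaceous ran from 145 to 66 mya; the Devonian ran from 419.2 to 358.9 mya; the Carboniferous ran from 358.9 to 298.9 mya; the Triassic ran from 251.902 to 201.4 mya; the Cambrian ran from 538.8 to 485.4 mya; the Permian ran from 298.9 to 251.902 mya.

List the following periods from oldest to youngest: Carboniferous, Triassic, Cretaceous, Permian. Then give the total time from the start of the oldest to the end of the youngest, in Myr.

From the excerpt: Carboniferous 358.9–298.9; Triassic 251.902–201.4; Cretaceous 145–66; Permian 298.9–251.902 (Ma).
Larger Ma is earlier, so the oldest is Carboniferous and the youngest is Cretaceous; oldest to youngest: Carboniferous, Permian, Triassic, Cretaceous.
Oldest start 358.9 minus youngest end 66 gives 292.9 Myr overall.

Carboniferous, Permian, Triassic, Cretaceous; total span 292.9 Myr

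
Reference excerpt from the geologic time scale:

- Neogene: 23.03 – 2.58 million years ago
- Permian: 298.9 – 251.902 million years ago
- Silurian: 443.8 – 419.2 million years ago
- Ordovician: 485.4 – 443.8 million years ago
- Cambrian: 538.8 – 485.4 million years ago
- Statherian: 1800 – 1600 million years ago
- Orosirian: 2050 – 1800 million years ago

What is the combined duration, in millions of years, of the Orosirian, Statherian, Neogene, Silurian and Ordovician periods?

Duration is start − end for each: (2050 − 1800) + (1800 − 1600) + (23.03 − 2.58) + (443.8 − 419.2) + (485.4 − 443.8).
That is 250 + 200 + 20.45 + 24.6 + 41.6, which totals 536.65 million years.

536.65 million years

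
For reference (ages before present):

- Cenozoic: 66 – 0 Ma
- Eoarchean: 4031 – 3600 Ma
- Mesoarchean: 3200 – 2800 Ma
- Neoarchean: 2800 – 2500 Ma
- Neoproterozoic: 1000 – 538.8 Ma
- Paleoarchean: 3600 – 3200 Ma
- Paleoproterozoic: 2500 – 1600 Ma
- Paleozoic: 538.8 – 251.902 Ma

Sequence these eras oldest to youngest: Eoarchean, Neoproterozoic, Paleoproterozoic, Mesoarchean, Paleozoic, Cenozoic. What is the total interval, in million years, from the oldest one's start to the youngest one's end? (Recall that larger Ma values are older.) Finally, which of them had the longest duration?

Eoarchean, Mesoarchean, Paleoproterozoic, Neoproterozoic, Paleozoic, Cenozoic; total span 4031 Myr; longest is Paleoproterozoic

From the excerpt: Eoarchean 4031–3600; Neoproterozoic 1000–538.8; Paleoproterozoic 2500–1600; Mesoarchean 3200–2800; Paleozoic 538.8–251.902; Cenozoic 66–0 (Ma).
Larger Ma is earlier, so the oldest is Eoarchean and the youngest is Cenozoic; oldest to youngest: Eoarchean, Mesoarchean, Paleoproterozoic, Neoproterozoic, Paleozoic, Cenozoic.
Oldest start 4031 minus youngest end 0 gives 4031 Myr overall.
Individual lengths (start − end): Eoarchean 431; Cenozoic 66; Paleozoic 286.898; Paleoproterozoic 900; Neoproterozoic 461.2; Mesoarchean 400. The largest is Paleoproterozoic at 900 Myr.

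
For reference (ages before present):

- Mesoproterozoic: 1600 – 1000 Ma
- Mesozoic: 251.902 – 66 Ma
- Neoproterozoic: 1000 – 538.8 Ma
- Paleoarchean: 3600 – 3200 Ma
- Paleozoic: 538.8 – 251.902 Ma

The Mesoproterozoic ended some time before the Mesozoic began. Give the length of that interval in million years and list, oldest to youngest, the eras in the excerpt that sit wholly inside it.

748.098 million years; Neoproterozoic, Paleozoic

End of Mesoproterozoic = 1000 Ma; start of Mesozoic = 251.902 Ma.
Gap = 1000 − 251.902 = 748.098 Myr.
Eras wholly inside 1000–251.902 Ma: Neoproterozoic (1000–538.8), Paleozoic (538.8–251.902).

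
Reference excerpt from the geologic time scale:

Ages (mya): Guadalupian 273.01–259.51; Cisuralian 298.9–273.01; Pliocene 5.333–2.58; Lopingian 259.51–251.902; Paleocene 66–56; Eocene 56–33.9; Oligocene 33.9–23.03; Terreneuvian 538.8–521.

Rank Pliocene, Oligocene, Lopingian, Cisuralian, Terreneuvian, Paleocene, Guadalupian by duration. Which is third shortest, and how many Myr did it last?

Durations: Pliocene 2.753; Oligocene 10.87; Lopingian 7.608; Cisuralian 25.89; Terreneuvian 17.8; Paleocene 10; Guadalupian 13.5 Myr.
Sorted shortest-first: Pliocene (2.753), Lopingian (7.608), Paleocene (10), Oligocene (10.87), Guadalupian (13.5), Terreneuvian (17.8), Cisuralian (25.89).
The third shortest is Paleocene at 10 Myr.

Paleocene, 10 million years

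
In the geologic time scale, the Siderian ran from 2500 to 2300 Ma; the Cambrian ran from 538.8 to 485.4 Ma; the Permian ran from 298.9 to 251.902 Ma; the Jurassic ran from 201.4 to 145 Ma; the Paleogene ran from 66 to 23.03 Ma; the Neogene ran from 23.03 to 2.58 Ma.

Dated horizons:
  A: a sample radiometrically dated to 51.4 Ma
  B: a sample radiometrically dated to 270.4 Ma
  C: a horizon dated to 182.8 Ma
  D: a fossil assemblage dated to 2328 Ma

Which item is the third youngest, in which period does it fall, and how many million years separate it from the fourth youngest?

Smaller Ma means younger, so youngest first: A 51.4 < C 182.8 < B 270.4 < D 2328.
Counting 3 along gives B (270.4 Ma); the excerpt puts that inside the Permian, 298.9–251.902 Ma.
Next in line is D (2328 Ma), and 2328 − 270.4 = 2057.6 Myr.

B, in the Permian; 2057.6 million years to D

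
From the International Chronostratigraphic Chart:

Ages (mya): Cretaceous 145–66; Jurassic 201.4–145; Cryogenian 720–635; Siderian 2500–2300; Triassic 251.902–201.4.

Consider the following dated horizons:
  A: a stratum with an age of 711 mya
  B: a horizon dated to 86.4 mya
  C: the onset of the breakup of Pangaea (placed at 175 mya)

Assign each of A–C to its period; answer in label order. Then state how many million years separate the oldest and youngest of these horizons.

A — Cryogenian; B — Cretaceous; C — Jurassic; span 624.6 million years

A: 711 Ma lies in 720–635 Ma, so Cryogenian.
B: 86.4 Ma lies in 145–66 Ma, so Cretaceous.
C: 175 Ma lies in 201.4–145 Ma, so Jurassic.
Oldest = 711 Ma, youngest = 86.4 Ma → span 624.6 Myr.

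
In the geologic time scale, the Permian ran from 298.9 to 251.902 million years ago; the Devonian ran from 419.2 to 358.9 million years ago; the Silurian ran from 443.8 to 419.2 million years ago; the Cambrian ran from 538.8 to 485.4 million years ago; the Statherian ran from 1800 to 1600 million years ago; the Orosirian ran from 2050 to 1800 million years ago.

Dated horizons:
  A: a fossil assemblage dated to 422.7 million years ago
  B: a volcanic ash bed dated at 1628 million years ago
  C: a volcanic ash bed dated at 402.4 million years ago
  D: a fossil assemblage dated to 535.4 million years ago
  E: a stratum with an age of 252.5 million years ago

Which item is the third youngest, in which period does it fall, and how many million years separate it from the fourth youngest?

A, in the Silurian; 112.7 million years to D

Sorted youngest-first by Ma: E (252.5), C (402.4), A (422.7), D (535.4), B (1628).
The third youngest is A at 422.7 Ma, which lies in 443.8–419.2 Ma: the Silurian.
The fourth youngest is D at 535.4 Ma; separation = |422.7 − 535.4| = 112.7 Myr.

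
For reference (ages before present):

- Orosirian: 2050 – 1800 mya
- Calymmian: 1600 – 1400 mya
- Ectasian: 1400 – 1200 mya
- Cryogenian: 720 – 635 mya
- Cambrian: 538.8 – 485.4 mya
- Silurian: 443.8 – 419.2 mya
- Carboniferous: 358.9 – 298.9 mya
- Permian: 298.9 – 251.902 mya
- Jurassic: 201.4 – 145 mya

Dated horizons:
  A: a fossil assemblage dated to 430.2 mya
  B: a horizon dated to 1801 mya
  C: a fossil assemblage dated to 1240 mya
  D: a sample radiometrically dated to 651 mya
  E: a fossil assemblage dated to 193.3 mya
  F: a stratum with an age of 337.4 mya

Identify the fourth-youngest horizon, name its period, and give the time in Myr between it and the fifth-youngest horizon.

Sorted youngest-first by Ma: E (193.3), F (337.4), A (430.2), D (651), C (1240), B (1801).
The fourth youngest is D at 651 Ma, which lies in 720–635 Ma: the Cryogenian.
The fifth youngest is C at 1240 Ma; separation = |651 − 1240| = 589 Myr.

D, in the Cryogenian; 589 million years to C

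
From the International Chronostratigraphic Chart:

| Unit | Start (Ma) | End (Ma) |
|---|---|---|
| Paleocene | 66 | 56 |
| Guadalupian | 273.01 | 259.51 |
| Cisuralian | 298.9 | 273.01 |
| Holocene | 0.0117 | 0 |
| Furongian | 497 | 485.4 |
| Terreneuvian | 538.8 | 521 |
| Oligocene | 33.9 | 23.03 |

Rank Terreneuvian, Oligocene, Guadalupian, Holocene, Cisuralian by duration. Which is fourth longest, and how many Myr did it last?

Start − end for each: Terreneuvian 538.8 − 521 = 17.8; Oligocene 33.9 − 23.03 = 10.87; Guadalupian 273.01 − 259.51 = 13.5; Holocene 0.0117 − 0 = 0.0117; Cisuralian 298.9 − 273.01 = 25.89.
Ranking these from longest: Cisuralian > Terreneuvian > Guadalupian > Oligocene > Holocene.
Position 4 in that ranking is Oligocene, which lasted 10.87 Myr.

Oligocene, 10.87 million years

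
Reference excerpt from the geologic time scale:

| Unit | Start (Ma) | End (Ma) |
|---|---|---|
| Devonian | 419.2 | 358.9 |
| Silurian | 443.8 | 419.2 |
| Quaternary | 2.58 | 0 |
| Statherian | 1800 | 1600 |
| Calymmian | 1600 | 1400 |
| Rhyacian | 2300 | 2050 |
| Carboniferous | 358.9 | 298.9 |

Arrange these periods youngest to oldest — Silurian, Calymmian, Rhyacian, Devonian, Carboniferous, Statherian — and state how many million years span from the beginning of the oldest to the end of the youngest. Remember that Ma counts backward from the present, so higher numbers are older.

Start ages (Ma): Rhyacian 2300, Statherian 1800, Calymmian 1600, Silurian 443.8, Devonian 419.2, Carboniferous 358.9.
Ordered youngest to oldest: Carboniferous, Devonian, Silurian, Calymmian, Statherian, Rhyacian.
Span = 2300 − 298.9 = 2001.1 Myr.

Carboniferous, Devonian, Silurian, Calymmian, Statherian, Rhyacian; total span 2001.1 Myr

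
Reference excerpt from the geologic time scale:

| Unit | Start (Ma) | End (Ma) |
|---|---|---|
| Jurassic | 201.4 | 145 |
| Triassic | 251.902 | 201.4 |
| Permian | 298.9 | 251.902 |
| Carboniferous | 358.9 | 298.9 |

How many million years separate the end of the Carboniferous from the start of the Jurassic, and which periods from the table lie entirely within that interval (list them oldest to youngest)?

The Carboniferous closes at 298.9 Ma and the Jurassic opens at 201.4 Ma, so the interval is 298.9 − 201.4 = 97.5 Myr.
A period fits inside if it starts at or after 298.9 Ma and ends at or before 201.4 Ma; oldest first that gives Permian, Triassic.

97.5 million years; Permian, Triassic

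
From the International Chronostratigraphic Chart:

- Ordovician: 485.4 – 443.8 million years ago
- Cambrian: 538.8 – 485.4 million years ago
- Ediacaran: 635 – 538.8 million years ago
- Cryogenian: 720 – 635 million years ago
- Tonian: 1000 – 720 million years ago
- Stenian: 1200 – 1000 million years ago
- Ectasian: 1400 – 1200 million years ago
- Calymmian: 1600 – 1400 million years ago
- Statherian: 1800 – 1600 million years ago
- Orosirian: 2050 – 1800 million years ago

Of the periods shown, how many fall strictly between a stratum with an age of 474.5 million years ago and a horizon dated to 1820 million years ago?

8

The older date is 1820 Ma and the younger is 474.5 Ma.
Periods with start < 1820 and end > 474.5 Ma: Statherian (1800–1600), Calymmian (1600–1400), Ectasian (1400–1200), Stenian (1200–1000), Tonian (1000–720), Cryogenian (720–635), Ediacaran (635–538.8), Cambrian (538.8–485.4).
That is 8 complete periods.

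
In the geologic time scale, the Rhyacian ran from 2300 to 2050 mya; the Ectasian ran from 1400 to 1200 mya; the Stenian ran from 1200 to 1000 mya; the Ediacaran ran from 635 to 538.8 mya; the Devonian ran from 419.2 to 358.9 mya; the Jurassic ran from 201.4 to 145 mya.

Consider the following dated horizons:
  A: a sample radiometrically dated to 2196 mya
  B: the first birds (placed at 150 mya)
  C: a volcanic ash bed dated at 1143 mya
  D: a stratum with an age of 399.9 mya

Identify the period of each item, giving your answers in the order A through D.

A — Rhyacian; B — Jurassic; C — Stenian; D — Devonian

Match each age against the start–end ranges in the excerpt: A = 2196 Ma → Rhyacian (2300–2050); B = 150 Ma → Jurassic (201.4–145); C = 1143 Ma → Stenian (1200–1000); D = 399.9 Ma → Devonian (419.2–358.9).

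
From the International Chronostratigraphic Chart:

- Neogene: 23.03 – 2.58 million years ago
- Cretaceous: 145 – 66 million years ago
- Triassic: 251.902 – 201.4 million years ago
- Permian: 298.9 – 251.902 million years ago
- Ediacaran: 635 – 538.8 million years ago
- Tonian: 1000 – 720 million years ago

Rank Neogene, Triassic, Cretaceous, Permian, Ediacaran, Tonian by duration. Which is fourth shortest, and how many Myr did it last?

Cretaceous, 79 million years

Start − end for each: Neogene 23.03 − 2.58 = 20.45; Triassic 251.902 − 201.4 = 50.502; Cretaceous 145 − 66 = 79; Permian 298.9 − 251.902 = 46.998; Ediacaran 635 − 538.8 = 96.2; Tonian 1000 − 720 = 280.
Ranking these from shortest: Neogene < Permian < Triassic < Cretaceous < Ediacaran < Tonian.
Position 4 in that ranking is Cretaceous, which lasted 79 Myr.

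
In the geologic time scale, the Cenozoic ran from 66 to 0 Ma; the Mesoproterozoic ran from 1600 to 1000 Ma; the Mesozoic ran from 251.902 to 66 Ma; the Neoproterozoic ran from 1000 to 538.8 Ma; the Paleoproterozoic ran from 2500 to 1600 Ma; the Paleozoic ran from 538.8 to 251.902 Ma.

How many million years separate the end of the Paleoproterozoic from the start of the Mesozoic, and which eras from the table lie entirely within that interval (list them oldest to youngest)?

End of Paleoproterozoic = 1600 Ma; start of Mesozoic = 251.902 Ma.
Gap = 1600 − 251.902 = 1348.098 Myr.
Eras wholly inside 1600–251.902 Ma: Mesoproterozoic (1600–1000), Neoproterozoic (1000–538.8), Paleozoic (538.8–251.902).

1348.098 million years; Mesoproterozoic, Neoproterozoic, Paleozoic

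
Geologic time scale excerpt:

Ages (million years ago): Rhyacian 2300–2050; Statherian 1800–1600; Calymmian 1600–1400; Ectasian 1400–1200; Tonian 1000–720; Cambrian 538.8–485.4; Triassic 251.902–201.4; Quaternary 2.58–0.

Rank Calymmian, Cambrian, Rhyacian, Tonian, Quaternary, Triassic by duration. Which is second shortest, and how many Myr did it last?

Durations: Calymmian 200; Cambrian 53.4; Rhyacian 250; Tonian 280; Quaternary 2.58; Triassic 50.502 Myr.
Sorted shortest-first: Quaternary (2.58), Triassic (50.502), Cambrian (53.4), Calymmian (200), Rhyacian (250), Tonian (280).
The second shortest is Triassic at 50.502 Myr.

Triassic, 50.502 million years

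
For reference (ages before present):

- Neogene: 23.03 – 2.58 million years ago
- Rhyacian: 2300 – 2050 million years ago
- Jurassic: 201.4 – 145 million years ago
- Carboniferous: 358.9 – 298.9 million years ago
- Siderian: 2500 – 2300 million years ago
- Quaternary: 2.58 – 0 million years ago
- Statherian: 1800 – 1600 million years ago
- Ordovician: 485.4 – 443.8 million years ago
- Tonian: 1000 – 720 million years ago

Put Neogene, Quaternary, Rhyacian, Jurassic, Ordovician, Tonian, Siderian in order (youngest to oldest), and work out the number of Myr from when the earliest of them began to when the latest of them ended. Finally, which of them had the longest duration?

Quaternary → Neogene → Jurassic → Ordovician → Tonian → Rhyacian → Siderian; total span 2500 Myr; longest is Tonian

Start ages (Ma): Siderian 2500, Rhyacian 2300, Tonian 1000, Ordovician 485.4, Jurassic 201.4, Neogene 23.03, Quaternary 2.58.
Ordered youngest to oldest: Quaternary, Neogene, Jurassic, Ordovician, Tonian, Rhyacian, Siderian.
Span = 2500 − 0 = 2500 Myr.
Durations: Quaternary 2.58, Siderian 200, Tonian 280, Rhyacian 250, Ordovician 41.6, Neogene 20.45, Jurassic 56.4 → longest is Tonian (280 Myr).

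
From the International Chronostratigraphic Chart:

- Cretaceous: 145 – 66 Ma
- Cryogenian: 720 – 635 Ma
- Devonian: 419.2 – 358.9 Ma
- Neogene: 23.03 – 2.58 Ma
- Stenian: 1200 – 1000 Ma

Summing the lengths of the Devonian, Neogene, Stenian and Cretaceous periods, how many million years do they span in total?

359.75 million years

Each duration: Devonian = 60.3; Neogene = 20.45; Stenian = 200; Cretaceous = 79.
Sum: 60.3 + 20.45 + 200 + 79 = 359.75 Myr.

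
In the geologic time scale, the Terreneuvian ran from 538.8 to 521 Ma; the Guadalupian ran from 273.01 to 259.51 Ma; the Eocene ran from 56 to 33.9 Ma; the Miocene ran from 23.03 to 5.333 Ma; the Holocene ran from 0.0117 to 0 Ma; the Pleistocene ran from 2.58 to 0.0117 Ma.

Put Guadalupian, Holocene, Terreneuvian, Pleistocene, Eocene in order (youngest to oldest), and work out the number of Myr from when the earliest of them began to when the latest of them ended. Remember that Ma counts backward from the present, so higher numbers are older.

Holocene, Pleistocene, Eocene, Guadalupian, Terreneuvian; total span 538.8 Myr

Start ages (Ma): Terreneuvian 538.8, Guadalupian 273.01, Eocene 56, Pleistocene 2.58, Holocene 0.0117.
Ordered youngest to oldest: Holocene, Pleistocene, Eocene, Guadalupian, Terreneuvian.
Span = 538.8 − 0 = 538.8 Myr.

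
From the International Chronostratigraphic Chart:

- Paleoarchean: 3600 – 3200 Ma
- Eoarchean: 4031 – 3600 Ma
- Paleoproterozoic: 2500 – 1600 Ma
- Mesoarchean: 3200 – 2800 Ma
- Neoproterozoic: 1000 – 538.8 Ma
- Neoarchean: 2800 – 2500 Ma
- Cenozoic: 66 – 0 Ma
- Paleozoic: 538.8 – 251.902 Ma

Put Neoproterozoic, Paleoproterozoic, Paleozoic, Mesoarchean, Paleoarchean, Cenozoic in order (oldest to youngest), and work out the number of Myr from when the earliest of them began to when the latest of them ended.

Start ages (Ma): Paleoarchean 3600, Mesoarchean 3200, Paleoproterozoic 2500, Neoproterozoic 1000, Paleozoic 538.8, Cenozoic 66.
Ordered oldest to youngest: Paleoarchean, Mesoarchean, Paleoproterozoic, Neoproterozoic, Paleozoic, Cenozoic.
Span = 3600 − 0 = 3600 Myr.

Paleoarchean, Mesoarchean, Paleoproterozoic, Neoproterozoic, Paleozoic, Cenozoic; total span 3600 Myr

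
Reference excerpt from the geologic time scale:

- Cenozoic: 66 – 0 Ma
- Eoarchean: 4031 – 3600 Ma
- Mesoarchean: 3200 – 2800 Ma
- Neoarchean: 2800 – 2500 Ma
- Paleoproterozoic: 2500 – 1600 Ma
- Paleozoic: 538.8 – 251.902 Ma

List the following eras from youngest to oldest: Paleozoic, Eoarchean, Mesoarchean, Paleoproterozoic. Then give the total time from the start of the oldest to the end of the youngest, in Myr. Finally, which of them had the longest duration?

Paleozoic → Paleoproterozoic → Mesoarchean → Eoarchean; total span 3779.098 Myr; longest is Paleoproterozoic

Start ages (Ma): Eoarchean 4031, Mesoarchean 3200, Paleoproterozoic 2500, Paleozoic 538.8.
Ordered youngest to oldest: Paleozoic, Paleoproterozoic, Mesoarchean, Eoarchean.
Span = 4031 − 251.902 = 3779.098 Myr.
Durations: Paleozoic 286.898, Eoarchean 431, Paleoproterozoic 900, Mesoarchean 400 → longest is Paleoproterozoic (900 Myr).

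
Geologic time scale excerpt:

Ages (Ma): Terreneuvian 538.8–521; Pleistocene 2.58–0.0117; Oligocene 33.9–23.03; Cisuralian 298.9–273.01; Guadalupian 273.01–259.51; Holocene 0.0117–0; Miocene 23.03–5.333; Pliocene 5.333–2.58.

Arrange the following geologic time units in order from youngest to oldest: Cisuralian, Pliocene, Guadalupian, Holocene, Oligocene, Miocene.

Holocene → Pliocene → Miocene → Oligocene → Guadalupian → Cisuralian

Sorting by start age (ascending Ma, since larger Ma = older): Holocene start 0.0117, Pliocene start 5.333, Miocene start 23.03, Oligocene start 33.9, Guadalupian start 273.01, Cisuralian start 298.9.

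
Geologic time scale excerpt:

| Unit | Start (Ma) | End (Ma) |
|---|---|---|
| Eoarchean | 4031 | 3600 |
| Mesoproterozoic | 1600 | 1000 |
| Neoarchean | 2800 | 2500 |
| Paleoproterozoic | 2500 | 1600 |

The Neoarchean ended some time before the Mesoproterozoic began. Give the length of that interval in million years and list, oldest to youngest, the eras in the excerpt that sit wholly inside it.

900 million years; Paleoproterozoic

The Neoarchean closes at 2500 Ma and the Mesoproterozoic opens at 1600 Ma, so the interval is 2500 − 1600 = 900 Myr.
An era fits inside if it starts at or after 2500 Ma and ends at or before 1600 Ma; oldest first that gives Paleoproterozoic.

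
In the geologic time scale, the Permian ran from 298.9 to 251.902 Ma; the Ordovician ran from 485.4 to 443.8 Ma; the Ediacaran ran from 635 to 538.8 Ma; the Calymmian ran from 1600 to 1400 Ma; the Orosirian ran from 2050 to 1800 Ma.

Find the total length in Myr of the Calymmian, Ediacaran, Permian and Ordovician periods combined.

384.798 million years

Each duration: Calymmian = 200; Ediacaran = 96.2; Permian = 46.998; Ordovician = 41.6.
Sum: 200 + 96.2 + 46.998 + 41.6 = 384.798 Myr.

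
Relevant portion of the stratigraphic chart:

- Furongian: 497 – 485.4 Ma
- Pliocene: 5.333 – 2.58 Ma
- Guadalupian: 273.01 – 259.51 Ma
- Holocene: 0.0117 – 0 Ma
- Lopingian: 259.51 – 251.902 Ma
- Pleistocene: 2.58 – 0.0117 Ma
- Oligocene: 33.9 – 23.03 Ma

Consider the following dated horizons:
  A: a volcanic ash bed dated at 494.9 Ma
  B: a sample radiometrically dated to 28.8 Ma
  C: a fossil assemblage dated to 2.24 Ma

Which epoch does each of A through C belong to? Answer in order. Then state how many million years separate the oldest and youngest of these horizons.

Match each age against the start–end ranges in the excerpt: A = 494.9 Ma → Furongian (497–485.4); B = 28.8 Ma → Oligocene (33.9–23.03); C = 2.24 Ma → Pleistocene (2.58–0.0117).
The largest age is 494.9 Ma and the smallest is 2.24 Ma; their difference is 492.66 Myr.

A — Furongian; B — Oligocene; C — Pleistocene; span 492.66 million years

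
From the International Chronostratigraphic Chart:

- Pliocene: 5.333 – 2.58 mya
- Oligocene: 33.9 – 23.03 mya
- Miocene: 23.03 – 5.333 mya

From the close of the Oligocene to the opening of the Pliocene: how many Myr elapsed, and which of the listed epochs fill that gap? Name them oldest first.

The Oligocene closes at 23.03 Ma and the Pliocene opens at 5.333 Ma, so the interval is 23.03 − 5.333 = 17.697 Myr.
An epoch fits inside if it starts at or after 23.03 Ma and ends at or before 5.333 Ma; oldest first that gives Miocene.

17.697 million years; Miocene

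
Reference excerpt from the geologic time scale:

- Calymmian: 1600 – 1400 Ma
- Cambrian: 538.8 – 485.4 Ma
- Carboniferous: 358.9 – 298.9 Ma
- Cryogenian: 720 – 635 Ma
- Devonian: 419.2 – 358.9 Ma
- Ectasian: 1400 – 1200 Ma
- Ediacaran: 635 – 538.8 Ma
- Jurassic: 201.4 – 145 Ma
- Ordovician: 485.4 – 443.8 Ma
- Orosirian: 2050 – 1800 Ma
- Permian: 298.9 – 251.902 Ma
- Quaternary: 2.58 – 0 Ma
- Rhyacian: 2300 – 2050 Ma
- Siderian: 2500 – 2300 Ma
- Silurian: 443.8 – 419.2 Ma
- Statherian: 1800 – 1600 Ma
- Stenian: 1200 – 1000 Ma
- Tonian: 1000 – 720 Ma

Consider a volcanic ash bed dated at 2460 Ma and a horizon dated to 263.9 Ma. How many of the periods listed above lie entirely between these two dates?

14

The older date is 2460 Ma and the younger is 263.9 Ma.
Periods with start < 2460 and end > 263.9 Ma: Rhyacian (2300–2050), Orosirian (2050–1800), Statherian (1800–1600), Calymmian (1600–1400), Ectasian (1400–1200), Stenian (1200–1000), Tonian (1000–720), Cryogenian (720–635), Ediacaran (635–538.8), Cambrian (538.8–485.4), Ordovician (485.4–443.8), Silurian (443.8–419.2), Devonian (419.2–358.9), Carboniferous (358.9–298.9).
That is 14 complete periods.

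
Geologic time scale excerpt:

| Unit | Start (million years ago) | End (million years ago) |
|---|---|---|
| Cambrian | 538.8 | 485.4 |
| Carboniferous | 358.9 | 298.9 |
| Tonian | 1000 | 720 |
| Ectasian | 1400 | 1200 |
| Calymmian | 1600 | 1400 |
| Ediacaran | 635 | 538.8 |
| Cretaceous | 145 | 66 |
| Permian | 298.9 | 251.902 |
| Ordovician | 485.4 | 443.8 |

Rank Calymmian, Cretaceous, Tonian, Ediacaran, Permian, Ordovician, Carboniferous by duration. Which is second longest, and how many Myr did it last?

Start − end for each: Calymmian 1600 − 1400 = 200; Cretaceous 145 − 66 = 79; Tonian 1000 − 720 = 280; Ediacaran 635 − 538.8 = 96.2; Permian 298.9 − 251.902 = 46.998; Ordovician 485.4 − 443.8 = 41.6; Carboniferous 358.9 − 298.9 = 60.
Ranking these from longest: Tonian > Calymmian > Ediacaran > Cretaceous > Carboniferous > Permian > Ordovician.
Position 2 in that ranking is Calymmian, which lasted 200 Myr.

Calymmian, 200 million years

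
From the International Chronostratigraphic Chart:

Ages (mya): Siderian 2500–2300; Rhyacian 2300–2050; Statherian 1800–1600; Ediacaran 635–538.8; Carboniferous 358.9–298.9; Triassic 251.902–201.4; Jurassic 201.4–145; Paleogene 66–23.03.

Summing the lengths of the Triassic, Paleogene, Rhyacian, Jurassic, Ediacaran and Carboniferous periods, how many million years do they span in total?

Duration is start − end for each: (251.902 − 201.4) + (66 − 23.03) + (2300 − 2050) + (201.4 − 145) + (635 − 538.8) + (358.9 − 298.9).
That is 50.502 + 42.97 + 250 + 56.4 + 96.2 + 60, which totals 556.072 million years.

556.072 million years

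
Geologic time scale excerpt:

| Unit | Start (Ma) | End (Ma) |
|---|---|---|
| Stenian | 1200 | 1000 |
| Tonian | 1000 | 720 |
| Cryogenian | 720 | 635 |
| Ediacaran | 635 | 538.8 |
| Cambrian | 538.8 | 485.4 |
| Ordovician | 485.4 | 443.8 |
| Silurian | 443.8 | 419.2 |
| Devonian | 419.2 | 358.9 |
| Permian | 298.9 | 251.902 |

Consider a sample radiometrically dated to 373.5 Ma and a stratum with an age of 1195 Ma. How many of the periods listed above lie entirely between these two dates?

1195 Ma sits inside the Stenian (1200–1000) and 373.5 Ma inside the Devonian (419.2–358.9); neither of those is wholly between the two dates.
The listed periods lying completely between them are Tonian, Cryogenian, Ediacaran, Cambrian, Ordovician, Silurian — 6 in all.

6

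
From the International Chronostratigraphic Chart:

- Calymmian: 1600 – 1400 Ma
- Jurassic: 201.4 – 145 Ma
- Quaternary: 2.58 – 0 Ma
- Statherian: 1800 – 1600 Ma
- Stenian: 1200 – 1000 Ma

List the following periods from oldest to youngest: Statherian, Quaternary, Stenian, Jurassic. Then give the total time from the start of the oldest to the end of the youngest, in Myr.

From the excerpt: Statherian 1800–1600; Quaternary 2.58–0; Stenian 1200–1000; Jurassic 201.4–145 (Ma).
Larger Ma is earlier, so the oldest is Statherian and the youngest is Quaternary; oldest to youngest: Statherian, Stenian, Jurassic, Quaternary.
Oldest start 1800 minus youngest end 0 gives 1800 Myr overall.

Statherian, Stenian, Jurassic, Quaternary; total span 1800 Myr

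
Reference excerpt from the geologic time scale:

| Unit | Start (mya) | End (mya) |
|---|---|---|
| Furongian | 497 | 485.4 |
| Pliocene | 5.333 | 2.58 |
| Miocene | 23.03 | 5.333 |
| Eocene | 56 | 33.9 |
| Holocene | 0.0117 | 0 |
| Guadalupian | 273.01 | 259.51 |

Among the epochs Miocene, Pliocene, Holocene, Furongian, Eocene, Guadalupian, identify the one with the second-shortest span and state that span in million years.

Pliocene, 2.753 million years

Durations: Miocene 17.697; Pliocene 2.753; Holocene 0.0117; Furongian 11.6; Eocene 22.1; Guadalupian 13.5 Myr.
Sorted shortest-first: Holocene (0.0117), Pliocene (2.753), Furongian (11.6), Guadalupian (13.5), Miocene (17.697), Eocene (22.1).
The second shortest is Pliocene at 2.753 Myr.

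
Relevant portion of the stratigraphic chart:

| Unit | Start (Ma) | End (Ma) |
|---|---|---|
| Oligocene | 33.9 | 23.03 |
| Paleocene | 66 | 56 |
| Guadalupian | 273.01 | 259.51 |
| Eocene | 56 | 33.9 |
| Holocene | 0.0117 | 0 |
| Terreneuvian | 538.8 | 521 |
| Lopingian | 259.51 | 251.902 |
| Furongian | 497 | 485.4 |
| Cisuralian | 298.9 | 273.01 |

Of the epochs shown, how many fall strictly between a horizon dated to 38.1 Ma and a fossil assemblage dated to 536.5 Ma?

The older date is 536.5 Ma and the younger is 38.1 Ma.
Epochs with start < 536.5 and end > 38.1 Ma: Furongian (497–485.4), Cisuralian (298.9–273.01), Guadalupian (273.01–259.51), Lopingian (259.51–251.902), Paleocene (66–56).
That is 5 complete epochs.

5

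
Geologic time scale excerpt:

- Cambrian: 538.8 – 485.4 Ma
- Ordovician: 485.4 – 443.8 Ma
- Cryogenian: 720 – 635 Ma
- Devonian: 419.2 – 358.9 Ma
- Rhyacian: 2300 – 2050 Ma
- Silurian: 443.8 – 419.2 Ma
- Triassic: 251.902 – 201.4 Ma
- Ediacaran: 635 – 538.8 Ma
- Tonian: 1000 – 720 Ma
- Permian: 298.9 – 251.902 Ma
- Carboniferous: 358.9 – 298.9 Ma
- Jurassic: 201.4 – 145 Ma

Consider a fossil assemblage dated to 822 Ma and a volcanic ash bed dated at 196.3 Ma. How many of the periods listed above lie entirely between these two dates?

9

822 Ma sits inside the Tonian (1000–720) and 196.3 Ma inside the Jurassic (201.4–145); neither of those is wholly between the two dates.
The listed periods lying completely between them are Cryogenian, Ediacaran, Cambrian, Ordovician, Silurian, Devonian, Carboniferous, Permian, Triassic — 9 in all.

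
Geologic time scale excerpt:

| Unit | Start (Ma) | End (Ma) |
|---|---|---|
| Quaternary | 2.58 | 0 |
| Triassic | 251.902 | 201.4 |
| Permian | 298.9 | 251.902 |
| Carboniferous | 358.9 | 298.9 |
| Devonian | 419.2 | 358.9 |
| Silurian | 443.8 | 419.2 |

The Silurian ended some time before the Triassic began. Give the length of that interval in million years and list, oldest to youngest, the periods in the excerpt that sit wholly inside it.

167.298 million years; Devonian, Carboniferous, Permian

End of Silurian = 419.2 Ma; start of Triassic = 251.902 Ma.
Gap = 419.2 − 251.902 = 167.298 Myr.
Periods wholly inside 419.2–251.902 Ma: Devonian (419.2–358.9), Carboniferous (358.9–298.9), Permian (298.9–251.902).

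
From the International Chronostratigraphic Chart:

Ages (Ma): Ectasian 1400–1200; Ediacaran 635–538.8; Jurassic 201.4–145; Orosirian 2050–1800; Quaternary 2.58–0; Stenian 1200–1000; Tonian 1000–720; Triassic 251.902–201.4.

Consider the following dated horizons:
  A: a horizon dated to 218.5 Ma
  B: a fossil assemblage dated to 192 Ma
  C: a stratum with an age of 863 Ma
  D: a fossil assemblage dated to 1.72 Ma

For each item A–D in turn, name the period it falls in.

A — Triassic; B — Jurassic; C — Tonian; D — Quaternary

A: 218.5 Ma lies in 251.902–201.4 Ma, so Triassic.
B: 192 Ma lies in 201.4–145 Ma, so Jurassic.
C: 863 Ma lies in 1000–720 Ma, so Tonian.
D: 1.72 Ma lies in 2.58–0 Ma, so Quaternary.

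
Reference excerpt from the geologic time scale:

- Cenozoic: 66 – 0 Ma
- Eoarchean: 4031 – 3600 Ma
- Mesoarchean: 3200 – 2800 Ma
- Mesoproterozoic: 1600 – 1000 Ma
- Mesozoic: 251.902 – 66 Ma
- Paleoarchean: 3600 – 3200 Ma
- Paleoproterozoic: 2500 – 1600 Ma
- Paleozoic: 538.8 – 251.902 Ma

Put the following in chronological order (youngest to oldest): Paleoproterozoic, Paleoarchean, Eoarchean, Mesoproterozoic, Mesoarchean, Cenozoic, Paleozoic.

Cenozoic, Paleozoic, Mesoproterozoic, Paleoproterozoic, Mesoarchean, Paleoarchean, Eoarchean

Read off each span (Ma): Paleoproterozoic 2500–1600; Paleoarchean 3600–3200; Eoarchean 4031–3600; Mesoproterozoic 1600–1000; Mesoarchean 3200–2800; Cenozoic 66–0; Paleozoic 538.8–251.902.
Larger Ma is older, so oldest→youngest is Eoarchean, Paleoarchean, Mesoarchean, Paleoproterozoic, Mesoproterozoic, Paleozoic, Cenozoic; reverse it for youngest→oldest.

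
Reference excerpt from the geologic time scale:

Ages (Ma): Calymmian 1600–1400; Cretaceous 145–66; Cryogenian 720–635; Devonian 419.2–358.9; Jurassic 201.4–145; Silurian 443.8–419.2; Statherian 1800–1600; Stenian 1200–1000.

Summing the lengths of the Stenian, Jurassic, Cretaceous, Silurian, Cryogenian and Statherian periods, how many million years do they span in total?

Each duration: Stenian = 200; Jurassic = 56.4; Cretaceous = 79; Silurian = 24.6; Cryogenian = 85; Statherian = 200.
Sum: 200 + 56.4 + 79 + 24.6 + 85 + 200 = 645 Myr.

645 million years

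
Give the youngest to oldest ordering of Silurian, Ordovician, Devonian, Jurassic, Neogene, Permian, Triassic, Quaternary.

Group by era (each group listed oldest first) — Paleozoic: Ordovician, Silurian, Devonian, Permian; Mesozoic: Triassic, Jurassic; Cenozoic: Neogene, Quaternary. The eras run Paleozoic → Mesozoic → Cenozoic. Concatenating the groups in that era order and then reversing gives youngest to oldest.

Quaternary, Neogene, Jurassic, Triassic, Permian, Devonian, Silurian, Ordovician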